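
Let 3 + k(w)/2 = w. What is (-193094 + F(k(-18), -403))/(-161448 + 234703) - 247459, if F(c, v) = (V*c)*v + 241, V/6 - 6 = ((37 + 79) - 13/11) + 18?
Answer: -199250744866/805805 ≈ -2.4727e+5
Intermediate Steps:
k(w) = -6 + 2*w
V = 9162/11 (V = 36 + 6*(((37 + 79) - 13/11) + 18) = 36 + 6*((116 - 13*1/11) + 18) = 36 + 6*((116 - 13/11) + 18) = 36 + 6*(1263/11 + 18) = 36 + 6*(1461/11) = 36 + 8766/11 = 9162/11 ≈ 832.91)
F(c, v) = 241 + 9162*c*v/11 (F(c, v) = (9162*c/11)*v + 241 = 9162*c*v/11 + 241 = 241 + 9162*c*v/11)
(-193094 + F(k(-18), -403))/(-161448 + 234703) - 247459 = (-193094 + (241 + (9162/11)*(-6 + 2*(-18))*(-403)))/(-161448 + 234703) - 247459 = (-193094 + (241 + (9162/11)*(-6 - 36)*(-403)))/73255 - 247459 = (-193094 + (241 + (9162/11)*(-42)*(-403)))*(1/73255) - 247459 = (-193094 + (241 + 155076012/11))*(1/73255) - 247459 = (-193094 + 155078663/11)*(1/73255) - 247459 = (152954629/11)*(1/73255) - 247459 = 152954629/805805 - 247459 = -199250744866/805805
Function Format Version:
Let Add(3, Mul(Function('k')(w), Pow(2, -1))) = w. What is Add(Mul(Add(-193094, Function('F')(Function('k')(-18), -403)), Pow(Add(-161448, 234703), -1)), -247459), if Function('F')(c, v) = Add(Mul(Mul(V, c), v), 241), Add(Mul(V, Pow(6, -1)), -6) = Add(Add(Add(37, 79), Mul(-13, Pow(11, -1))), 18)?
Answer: Rational(-199250744866, 805805) ≈ -2.4727e+5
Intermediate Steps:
Function('k')(w) = Add(-6, Mul(2, w))
V = Rational(9162, 11) (V = Add(36, Mul(6, Add(Add(Add(37, 79), Mul(-13, Pow(11, -1))), 18))) = Add(36, Mul(6, Add(Add(116, Mul(-13, Rational(1, 11))), 18))) = Add(36, Mul(6, Add(Add(116, Rational(-13, 11)), 18))) = Add(36, Mul(6, Add(Rational(1263, 11), 18))) = Add(36, Mul(6, Rational(1461, 11))) = Add(36, Rational(8766, 11)) = Rational(9162, 11) ≈ 832.91)
Function('F')(c, v) = Add(241, Mul(Rational(9162, 11), c, v)) (Function('F')(c, v) = Add(Mul(Mul(Rational(9162, 11), c), v), 241) = Add(Mul(Rational(9162, 11), c, v), 241) = Add(241, Mul(Rational(9162, 11), c, v)))
Add(Mul(Add(-193094, Function('F')(Function('k')(-18), -403)), Pow(Add(-161448, 234703), -1)), -247459) = Add(Mul(Add(-193094, Add(241, Mul(Rational(9162, 11), Add(-6, Mul(2, -18)), -403))), Pow(Add(-161448, 234703), -1)), -247459) = Add(Mul(Add(-193094, Add(241, Mul(Rational(9162, 11), Add(-6, -36), -403))), Pow(73255, -1)), -247459) = Add(Mul(Add(-193094, Add(241, Mul(Rational(9162, 11), -42, -403))), Rational(1, 73255)), -247459) = Add(Mul(Add(-193094, Add(241, Rational(155076012, 11))), Rational(1, 73255)), -247459) = Add(Mul(Add(-193094, Rational(155078663, 11)), Rational(1, 73255)), -247459) = Add(Mul(Rational(152954629, 11), Rational(1, 73255)), -247459) = Add(Rational(152954629, 805805), -247459) = Rational(-199250744866, 805805)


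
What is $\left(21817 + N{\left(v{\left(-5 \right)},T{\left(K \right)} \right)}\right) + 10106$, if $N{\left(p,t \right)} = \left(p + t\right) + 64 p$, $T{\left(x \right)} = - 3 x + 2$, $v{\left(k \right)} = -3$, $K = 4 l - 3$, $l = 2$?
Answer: $31715$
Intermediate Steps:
$K = 5$ ($K = 4 \cdot 2 - 3 = 8 - 3 = 5$)
$T{\left(x \right)} = 2 - 3 x$
$N{\left(p,t \right)} = t + 65 p$
$\left(21817 + N{\left(v{\left(-5 \right)},T{\left(K \right)} \right)}\right) + 10106 = \left(21817 + \left(\left(2 - 15\right) + 65 \left(-3\right)\right)\right) + 10106 = \left(21817 + \left(\left(2 - 15\right) - 195\right)\right) + 10106 = \left(21817 - 208\right) + 10106 = 21609 + 10106 = 31715$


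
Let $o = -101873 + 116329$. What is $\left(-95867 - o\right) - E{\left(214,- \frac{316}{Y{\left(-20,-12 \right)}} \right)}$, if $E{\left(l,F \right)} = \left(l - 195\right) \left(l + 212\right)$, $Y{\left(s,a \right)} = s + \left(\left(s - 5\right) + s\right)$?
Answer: $-118417$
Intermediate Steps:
$Y{\left(s,a \right)} = -5 + 3 s$ ($Y{\left(s,a \right)} = s + \left(\left(-5 + s\right) + s\right) = s + \left(-5 + 2 s\right) = -5 + 3 s$)
$E{\left(l,F \right)} = \left(-195 + l\right) \left(212 + l\right)$
$o = 14456$
$\left(-95867 - o\right) - E{\left(214,- \frac{316}{Y{\left(-20,-12 \right)}} \right)} = \left(-95867 - 14456\right) - \left(-41340 + 214^{2} + 17 \cdot 214\right) = \left(-95867 - 14456\right) - \left(-41340 + 45796 + 3638\right) = -110323 - 8094 = -118417$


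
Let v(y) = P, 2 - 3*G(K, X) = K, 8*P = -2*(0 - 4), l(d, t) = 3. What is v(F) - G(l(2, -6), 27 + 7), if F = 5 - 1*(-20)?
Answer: 4/3 ≈ 1.3333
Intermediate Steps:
P = 1 (P = (-2*(0 - 4))/8 = (-2*(-4))/8 = (⅛)*8 = 1)
G(K, X) = ⅔ - K/3
F = 25 (F = 5 + 20 = 25)
v(y) = 1
v(F) - G(l(2, -6), 27 + 7) = 1 - (⅔ - ⅓*3) = 1 - (⅔ - 1) = 1 - 1*(-⅓) = 1 + ⅓ = 4/3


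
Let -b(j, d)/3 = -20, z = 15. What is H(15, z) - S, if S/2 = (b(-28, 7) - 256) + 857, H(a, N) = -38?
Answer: -1360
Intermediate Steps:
b(j, d) = 60 (b(j, d) = -3*(-20) = 60)
S = 1322 (S = 2*((60 - 256) + 857) = 2*(-196 + 857) = 2*661 = 1322)
H(15, z) - S = -38 - 1*1322 = -38 - 1322 = -1360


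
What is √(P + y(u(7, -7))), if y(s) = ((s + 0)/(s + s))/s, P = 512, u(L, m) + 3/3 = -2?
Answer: √18426/6 ≈ 22.624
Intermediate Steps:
u(L, m) = -3 (u(L, m) = -1 - 2 = -3)
y(s) = 1/(2*s) (y(s) = (s/((2*s)))/s = (s*(1/(2*s)))/s = 1/(2*s))
√(P + y(u(7, -7))) = √(512 + (½)/(-3)) = √(512 + (½)*(-⅓)) = √(512 - ⅙) = √(3071/6) = √18426/6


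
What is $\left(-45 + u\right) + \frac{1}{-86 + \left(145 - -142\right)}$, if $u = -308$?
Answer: $- \frac{70952}{201} \approx -353.0$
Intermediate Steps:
$\left(-45 + u\right) + \frac{1}{-86 + \left(145 - -142\right)} = \left(-45 - 308\right) + \frac{1}{-86 + \left(145 - -142\right)} = -353 + \frac{1}{-86 + \left(145 + 142\right)} = -353 + \frac{1}{-86 + 287} = -353 + \frac{1}{201} = - \frac{70952}{201}$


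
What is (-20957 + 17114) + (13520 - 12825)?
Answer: -3148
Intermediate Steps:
(-20957 + 17114) + (13520 - 12825) = -3843 + 695 = -3148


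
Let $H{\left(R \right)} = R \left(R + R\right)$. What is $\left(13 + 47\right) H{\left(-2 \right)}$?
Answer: $480$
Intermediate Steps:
$H{\left(R \right)} = 2 R^{2}$ ($H{\left(R \right)} = R 2 R = 2 R^{2}$)
$\left(13 + 47\right) H{\left(-2 \right)} = \left(13 + 47\right) 2 \left(-2\right)^{2} = 60 \cdot 2 \cdot 4 = 60 \cdot 8 = 480$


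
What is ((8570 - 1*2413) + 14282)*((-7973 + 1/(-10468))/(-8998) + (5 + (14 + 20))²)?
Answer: 2929891196782251/94191064 ≈ 3.1106e+7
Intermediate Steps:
((8570 - 1*2413) + 14282)*((-7973 + 1/(-10468))/(-8998) + (5 + (14 + 20))²) = ((8570 - 2413) + 14282)*((-7973 - 1/10468)*(-1/8998) + (5 + 34)²) = (6157 + 14282)*(-83461365/10468*(-1/8998) + 39²) = 20439*(83461365/94191064 + 1521) = 20439*(143348069709/94191064) = 2929891196782251/94191064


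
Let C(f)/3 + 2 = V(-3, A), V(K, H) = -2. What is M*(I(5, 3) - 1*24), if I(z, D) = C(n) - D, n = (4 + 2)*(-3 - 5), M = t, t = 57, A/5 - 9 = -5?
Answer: -2223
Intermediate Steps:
A = 20 (A = 45 + 5*(-5) = 45 - 25 = 20)
M = 57
n = -48 (n = 6*(-8) = -48)
C(f) = -12 (C(f) = -6 + 3*(-2) = -6 - 6 = -12)
I(z, D) = -12 - D
M*(I(5, 3) - 1*24) = 57*((-12 - 1*3) - 1*24) = 57*((-12 - 3) - 24) = 57*(-15 - 24) = 57*(-39) = -2223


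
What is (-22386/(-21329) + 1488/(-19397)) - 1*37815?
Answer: -2234909552415/59102659 ≈ -37814.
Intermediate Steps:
(-22386/(-21329) + 1488/(-19397)) - 1*37815 = (-22386*(-1/21329) + 1488*(-1/19397)) - 37815 = (3198/3047 - 1488/19397) - 37815 = 57497670/59102659 - 37815 = -2234909552415/59102659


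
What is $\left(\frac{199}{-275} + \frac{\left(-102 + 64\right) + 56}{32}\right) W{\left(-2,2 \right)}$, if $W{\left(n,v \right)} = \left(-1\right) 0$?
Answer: $0$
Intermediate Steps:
$W{\left(n,v \right)} = 0$
$\left(\frac{199}{-275} + \frac{\left(-102 + 64\right) + 56}{32}\right) W{\left(-2,2 \right)} = \left(\frac{199}{-275} + \frac{\left(-102 + 64\right) + 56}{32}\right) 0 = \left(199 \left(- \frac{1}{275}\right) + \left(-38 + 56\right) \frac{1}{32}\right) 0 = \left(- \frac{199}{275} + 18 \cdot \frac{1}{32}\right) 0 = \left(- \frac{199}{275} + \frac{9}{16}\right) 0 = \left(- \frac{709}{4400}\right) 0 = 0$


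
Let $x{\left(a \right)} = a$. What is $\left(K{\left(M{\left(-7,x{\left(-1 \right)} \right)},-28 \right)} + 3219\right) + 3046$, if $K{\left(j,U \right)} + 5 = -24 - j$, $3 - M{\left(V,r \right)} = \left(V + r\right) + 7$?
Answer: $6232$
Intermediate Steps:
$M{\left(V,r \right)} = -4 - V - r$ ($M{\left(V,r \right)} = 3 - \left(\left(V + r\right) + 7\right) = 3 - \left(7 + V + r\right) = -4 - V - r$)
$K{\left(j,U \right)} = -29 - j$ ($K{\left(j,U \right)} = -5 - \left(24 + j\right) = -29 - j$)
$\left(K{\left(M{\left(-7,x{\left(-1 \right)} \right)},-28 \right)} + 3219\right) + 3046 = \left(\left(-29 - \left(-4 - -7 - -1\right)\right) + 3219\right) + 3046 = \left(\left(-29 - \left(-4 + 7 + 1\right)\right) + 3219\right) + 3046 = \left(\left(-29 - 4\right) + 3219\right) + 3046 = \left(-33 + 3219\right) + 3046 = 3186 + 3046 = 6232$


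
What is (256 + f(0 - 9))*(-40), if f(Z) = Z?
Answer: -9880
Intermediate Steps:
(256 + f(0 - 9))*(-40) = (256 + (0 - 9))*(-40) = (256 - 9)*(-40) = 247*(-40) = -9880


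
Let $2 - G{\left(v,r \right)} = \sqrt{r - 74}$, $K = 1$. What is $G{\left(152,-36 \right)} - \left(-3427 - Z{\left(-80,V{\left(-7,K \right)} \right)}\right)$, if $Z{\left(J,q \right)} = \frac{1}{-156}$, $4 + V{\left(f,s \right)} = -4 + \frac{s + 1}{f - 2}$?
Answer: $\frac{534923}{156} - i \sqrt{110} \approx 3429.0 - 10.488 i$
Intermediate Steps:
$V{\left(f,s \right)} = -8 + \frac{1 + s}{-2 + f}$ ($V{\left(f,s \right)} = -4 - \left(4 - \frac{s + 1}{f - 2}\right) = -4 - \left(4 - \frac{1 + s}{-2 + f}\right) = -8 + \frac{1 + s}{-2 + f}$)
$Z{\left(J,q \right)} = - \frac{1}{156}$
$G{\left(v,r \right)} = 2 - \sqrt{-74 + r}$ ($G{\left(v,r \right)} = 2 - \sqrt{r - 74} = 2 - \sqrt{-74 + r}$)
$G{\left(152,-36 \right)} - \left(-3427 - Z{\left(-80,V{\left(-7,K \right)} \right)}\right) = \left(2 - \sqrt{-74 - 36}\right) - \left(-3427 - - \frac{1}{156}\right) = \left(2 - \sqrt{-110}\right) - \left(-3427 + \frac{1}{156}\right) = \left(2 - i \sqrt{110}\right) - - \frac{534611}{156} = \left(2 - i \sqrt{110}\right) + \frac{534611}{156} = \frac{534923}{156} - i \sqrt{110}$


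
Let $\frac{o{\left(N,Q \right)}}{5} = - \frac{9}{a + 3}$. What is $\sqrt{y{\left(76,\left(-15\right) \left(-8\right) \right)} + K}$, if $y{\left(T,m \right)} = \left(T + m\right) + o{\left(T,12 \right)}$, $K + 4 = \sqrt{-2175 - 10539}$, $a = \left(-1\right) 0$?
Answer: $\sqrt{177 + i \sqrt{12714}} \approx 13.908 + 4.0537 i$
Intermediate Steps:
$a = 0$
$o{\left(N,Q \right)} = -15$ ($o{\left(N,Q \right)} = 5 \left(- \frac{9}{0 + 3}\right) = 5 \left(- \frac{9}{3}\right) = 5 \left(\left(-9\right) \frac{1}{3}\right) = 5 \left(-3\right) = -15$)
$K = -4 + i \sqrt{12714}$ ($K = -4 + \sqrt{-2175 - 10539} = -4 + \sqrt{-12714} = -4 + i \sqrt{12714} \approx -4.0 + 112.76 i$)
$y{\left(T,m \right)} = -15 + T + m$ ($y{\left(T,m \right)} = \left(T + m\right) - 15 = -15 + T + m$)
$\sqrt{y{\left(76,\left(-15\right) \left(-8\right) \right)} + K} = \sqrt{\left(-15 + 76 - -120\right) - \left(4 - i \sqrt{12714}\right)} = \sqrt{\left(-15 + 76 + 120\right) - \left(4 - i \sqrt{12714}\right)} = \sqrt{181 - \left(4 - i \sqrt{12714}\right)} = \sqrt{177 + i \sqrt{12714}}$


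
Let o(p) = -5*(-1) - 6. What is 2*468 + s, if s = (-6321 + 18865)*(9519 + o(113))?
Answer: 119394728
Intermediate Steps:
o(p) = -1 (o(p) = 5 - 6 = -1)
s = 119393792 (s = (-6321 + 18865)*(9519 - 1) = 12544*9518 = 119393792)
2*468 + s = 2*468 + 119393792 = 936 + 119393792 = 119394728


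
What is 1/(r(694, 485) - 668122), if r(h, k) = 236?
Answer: -1/667886 ≈ -1.4973e-6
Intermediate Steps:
1/(r(694, 485) - 668122) = 1/(236 - 668122) = 1/(-667886) = -1/667886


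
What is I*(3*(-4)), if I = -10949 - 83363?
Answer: 1131744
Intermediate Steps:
I = -94312
I*(3*(-4)) = -282936*(-4) = -94312*(-12) = 1131744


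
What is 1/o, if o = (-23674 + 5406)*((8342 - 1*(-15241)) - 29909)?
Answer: 1/115563368 ≈ 8.6533e-9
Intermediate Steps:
o = 115563368 (o = -18268*((8342 + 15241) - 29909) = -18268*(23583 - 29909) = -18268*(-6326) = 115563368)
1/o = 1/115563368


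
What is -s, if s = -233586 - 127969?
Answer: 361555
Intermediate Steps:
s = -361555
-s = -1*(-361555) = 361555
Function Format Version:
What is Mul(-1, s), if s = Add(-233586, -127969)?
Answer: 361555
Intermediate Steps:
s = -361555
Mul(-1, s) = Mul(-1, -361555) = 361555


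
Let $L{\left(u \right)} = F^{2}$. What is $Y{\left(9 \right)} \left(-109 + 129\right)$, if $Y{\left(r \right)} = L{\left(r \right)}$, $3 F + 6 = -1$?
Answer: $\frac{980}{9} \approx 108.89$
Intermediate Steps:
$F = - \frac{7}{3}$ ($F = -2 + \frac{1}{3} \left(-1\right) = -2 - \frac{1}{3} = - \frac{7}{3} \approx -2.3333$)
$L{\left(u \right)} = \frac{49}{9}$ ($L{\left(u \right)} = \left(- \frac{7}{3}\right)^{2} = \frac{49}{9}$)
$Y{\left(r \right)} = \frac{49}{9}$
$Y{\left(9 \right)} \left(-109 + 129\right) = \frac{49 \left(-109 + 129\right)}{9} = \frac{49}{9} \cdot 20 = \frac{980}{9}$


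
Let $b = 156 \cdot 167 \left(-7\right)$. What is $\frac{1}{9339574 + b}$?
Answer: $\frac{1}{9157210} \approx 1.092 \cdot 10^{-7}$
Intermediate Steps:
$b = -182364$ ($b = 26052 \left(-7\right) = -182364$)
$\frac{1}{9339574 + b} = \frac{1}{9339574 - 182364} = \frac{1}{9157210}$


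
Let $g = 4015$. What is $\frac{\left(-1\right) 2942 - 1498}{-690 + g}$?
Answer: $- \frac{888}{665} \approx -1.3353$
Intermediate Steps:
$\frac{\left(-1\right) 2942 - 1498}{-690 + g} = \frac{\left(-1\right) 2942 - 1498}{-690 + 4015} = \frac{-2942 - 1498}{3325} = \left(-4440\right) \frac{1}{3325} = - \frac{888}{665}$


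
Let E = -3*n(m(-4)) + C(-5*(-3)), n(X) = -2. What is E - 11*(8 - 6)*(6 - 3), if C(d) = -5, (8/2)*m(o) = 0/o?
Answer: -65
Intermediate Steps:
m(o) = 0 (m(o) = (0/o)/4 = (¼)*0 = 0)
E = 1 (E = -3*(-2) - 5 = 6 - 5 = 1)
E - 11*(8 - 6)*(6 - 3) = 1 - 11*(8 - 6)*(6 - 3) = 1 - 22*3 = 1 - 11*6 = 1 - 66 = -65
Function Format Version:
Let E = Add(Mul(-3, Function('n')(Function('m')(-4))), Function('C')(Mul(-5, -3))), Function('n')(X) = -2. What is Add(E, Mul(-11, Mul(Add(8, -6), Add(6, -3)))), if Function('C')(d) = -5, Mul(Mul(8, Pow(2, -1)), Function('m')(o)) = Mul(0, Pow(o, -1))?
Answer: -65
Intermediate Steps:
Function('m')(o) = 0 (Function('m')(o) = Mul(Rational(1, 4), Mul(0, Pow(o, -1))) = Mul(Rational(1, 4), 0) = 0)
E = 1 (E = Add(Mul(-3, -2), -5) = Add(6, -5) = 1)
Add(E, Mul(-11, Mul(Add(8, -6), Add(6, -3)))) = Add(1, Mul(-11, Mul(Add(8, -6), Add(6, -3)))) = Add(1, Mul(-11, Mul(2, 3))) = Add(1, Mul(-11, 6)) = Add(1, -66) = -65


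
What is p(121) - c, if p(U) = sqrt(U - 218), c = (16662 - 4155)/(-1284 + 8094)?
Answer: -4169/2270 + I*sqrt(97) ≈ -1.8366 + 9.8489*I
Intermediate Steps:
c = 4169/2270 (c = 12507/6810 = 12507*(1/6810) = 4169/2270 ≈ 1.8366)
p(U) = sqrt(-218 + U)
p(121) - c = sqrt(-218 + 121) - 1*4169/2270 = sqrt(-97) - 4169/2270 = I*sqrt(97) - 4169/2270 = -4169/2270 + I*sqrt(97)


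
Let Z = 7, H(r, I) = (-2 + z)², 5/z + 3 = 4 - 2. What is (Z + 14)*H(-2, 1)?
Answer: 1029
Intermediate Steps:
z = -5 (z = 5/(-3 + (4 - 2)) = 5/(-3 + 2) = 5/(-1) = 5*(-1) = -5)
H(r, I) = 49 (H(r, I) = (-2 - 5)² = (-7)² = 49)
(Z + 14)*H(-2, 1) = (7 + 14)*49 = 21*49 = 1029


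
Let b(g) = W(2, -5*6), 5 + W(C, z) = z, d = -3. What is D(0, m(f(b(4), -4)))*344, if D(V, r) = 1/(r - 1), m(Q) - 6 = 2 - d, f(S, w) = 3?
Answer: 172/5 ≈ 34.400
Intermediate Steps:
W(C, z) = -5 + z
b(g) = -35 (b(g) = -5 - 5*6 = -5 - 30 = -35)
m(Q) = 11 (m(Q) = 6 + (2 - 1*(-3)) = 6 + (2 + 3) = 6 + 5 = 11)
D(V, r) = 1/(-1 + r)
D(0, m(f(b(4), -4)))*344 = 344/(-1 + 11) = 344/10 = (1/10)*344 = 172/5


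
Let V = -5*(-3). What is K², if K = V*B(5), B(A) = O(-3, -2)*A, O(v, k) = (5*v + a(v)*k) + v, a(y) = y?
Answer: 810000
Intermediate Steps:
O(v, k) = 6*v + k*v (O(v, k) = (5*v + v*k) + v = (5*v + k*v) + v = 6*v + k*v)
V = 15
B(A) = -12*A (B(A) = (-3*(6 - 2))*A = (-3*4)*A = -12*A)
K = -900 (K = 15*(-12*5) = 15*(-60) = -900)
K² = (-900)² = 810000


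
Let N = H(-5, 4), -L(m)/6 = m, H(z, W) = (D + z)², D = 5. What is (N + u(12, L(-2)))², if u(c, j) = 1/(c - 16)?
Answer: 1/16 ≈ 0.062500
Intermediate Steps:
H(z, W) = (5 + z)²
L(m) = -6*m
N = 0 (N = (5 - 5)² = 0² = 0)
u(c, j) = 1/(-16 + c)
(N + u(12, L(-2)))² = (0 + 1/(-16 + 12))² = (0 + 1/(-4))² = (0 - ¼)² = (-¼)² = 1/16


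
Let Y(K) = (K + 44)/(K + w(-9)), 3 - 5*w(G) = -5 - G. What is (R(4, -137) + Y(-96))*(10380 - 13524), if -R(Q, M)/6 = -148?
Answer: -103362144/37 ≈ -2.7936e+6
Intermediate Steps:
w(G) = 8/5 + G/5 (w(G) = 3/5 - (-5 - G)/5 = 3/5 + (1 + G/5) = 8/5 + G/5)
R(Q, M) = 888 (R(Q, M) = -6*(-148) = 888)
Y(K) = (44 + K)/(-1/5 + K) (Y(K) = (K + 44)/(K + (8/5 + (1/5)*(-9))) = (44 + K)/(K + (8/5 - 9/5)) = (44 + K)/(K - 1/5) = (44 + K)/(-1/5 + K))
(R(4, -137) + Y(-96))*(10380 - 13524) = (888 + 5*(44 - 96)/(-1 + 5*(-96)))*(10380 - 13524) = (888 + 5*(-52)/(-1 - 480))*(-3144) = (888 + 5*(-52)/(-481))*(-3144) = (888 + 5*(-1/481)*(-52))*(-3144) = (888 + 20/37)*(-3144) = (32876/37)*(-3144) = -103362144/37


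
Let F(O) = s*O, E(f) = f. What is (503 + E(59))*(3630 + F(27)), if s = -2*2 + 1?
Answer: 1994538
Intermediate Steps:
s = -3 (s = -4 + 1 = -3)
F(O) = -3*O
(503 + E(59))*(3630 + F(27)) = (503 + 59)*(3630 - 3*27) = 562*(3630 - 81) = 562*3549 = 1994538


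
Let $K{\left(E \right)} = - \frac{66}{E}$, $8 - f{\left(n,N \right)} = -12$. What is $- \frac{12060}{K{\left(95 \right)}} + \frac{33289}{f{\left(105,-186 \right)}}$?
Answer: $\frac{4185179}{220} \approx 19024.0$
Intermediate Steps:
$f{\left(n,N \right)} = 20$ ($f{\left(n,N \right)} = 8 - -12 = 8 + 12 = 20$)
$- \frac{12060}{K{\left(95 \right)}} + \frac{33289}{f{\left(105,-186 \right)}} = - \frac{12060}{\left(-66\right) \frac{1}{95}} + \frac{33289}{20} = - \frac{12060}{\left(-66\right) \frac{1}{95}} + 33289 \cdot \frac{1}{20} = - \frac{12060}{- \frac{66}{95}} + \frac{33289}{20} = \left(-12060\right) \left(- \frac{95}{66}\right) + \frac{33289}{20} = \frac{190950}{11} + \frac{33289}{20} = \frac{4185179}{220}$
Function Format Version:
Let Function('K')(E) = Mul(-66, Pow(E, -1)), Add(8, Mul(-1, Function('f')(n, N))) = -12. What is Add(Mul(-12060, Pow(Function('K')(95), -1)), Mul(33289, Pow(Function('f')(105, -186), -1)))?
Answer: Rational(4185179, 220) ≈ 19024.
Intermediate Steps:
Function('f')(n, N) = 20 (Function('f')(n, N) = Add(8, Mul(-1, -12)) = Add(8, 12) = 20)
Add(Mul(-12060, Pow(Function('K')(95), -1)), Mul(33289, Pow(Function('f')(105, -186), -1))) = Add(Mul(-12060, Pow(Mul(-66, Pow(95, -1)), -1)), Mul(33289, Pow(20, -1))) = Add(Mul(-12060, Pow(Mul(-66, Rational(1, 95)), -1)), Mul(33289, Rational(1, 20))) = Add(Mul(-12060, Pow(Rational(-66, 95), -1)), Rational(33289, 20)) = Add(Mul(-12060, Rational(-95, 66)), Rational(33289, 20)) = Add(Rational(190950, 11), Rational(33289, 20)) = Rational(4185179, 220)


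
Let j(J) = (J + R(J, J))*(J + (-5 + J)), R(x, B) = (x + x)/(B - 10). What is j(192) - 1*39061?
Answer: 3140105/91 ≈ 34507.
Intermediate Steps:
R(x, B) = 2*x/(-10 + B) (R(x, B) = (2*x)/(-10 + B) = 2*x/(-10 + B))
j(J) = (-5 + 2*J)*(J + 2*J/(-10 + J)) (j(J) = (J + 2*J/(-10 + J))*(J + (-5 + J)) = (J + 2*J/(-10 + J))*(-5 + 2*J) = (-5 + 2*J)*(J + 2*J/(-10 + J)))
j(192) - 1*39061 = 192*(40 - 21*192 + 2*192**2)/(-10 + 192) - 1*39061 = 192*(40 - 4032 + 2*36864)/182 - 39061 = 192*(1/182)*(40 - 4032 + 73728) - 39061 = 192*(1/182)*69736 - 39061 = 6694656/91 - 39061 = 3140105/91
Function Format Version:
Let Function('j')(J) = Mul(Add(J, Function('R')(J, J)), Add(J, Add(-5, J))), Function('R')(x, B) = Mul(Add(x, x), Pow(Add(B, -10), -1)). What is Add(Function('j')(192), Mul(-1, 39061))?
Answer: Rational(3140105, 91) ≈ 34507.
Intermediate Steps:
Function('R')(x, B) = Mul(2, x, Pow(Add(-10, B), -1)) (Function('R')(x, B) = Mul(Mul(2, x), Pow(Add(-10, B), -1)) = Mul(2, x, Pow(Add(-10, B), -1)))
Function('j')(J) = Mul(Add(-5, Mul(2, J)), Add(J, Mul(2, J, Pow(Add(-10, J), -1)))) (Function('j')(J) = Mul(Add(J, Mul(2, J, Pow(Add(-10, J), -1))), Add(J, Add(-5, J))) = Mul(Add(J, Mul(2, J, Pow(Add(-10, J), -1))), Add(-5, Mul(2, J))) = Mul(Add(-5, Mul(2, J)), Add(J, Mul(2, J, Pow(Add(-10, J), -1)))))
Add(Function('j')(192), Mul(-1, 39061)) = Add(Mul(192, Pow(Add(-10, 192), -1), Add(40, Mul(-21, 192), Mul(2, Pow(192, 2)))), Mul(-1, 39061)) = Add(Mul(192, Pow(182, -1), Add(40, -4032, Mul(2, 36864))), -39061) = Add(Mul(192, Rational(1, 182), Add(40, -4032, 73728)), -39061) = Add(Mul(192, Rational(1, 182), 69736), -39061) = Add(Rational(6694656, 91), -39061) = Rational(3140105, 91)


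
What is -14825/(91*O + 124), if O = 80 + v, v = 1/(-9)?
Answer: -26685/13309 ≈ -2.0050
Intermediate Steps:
v = -⅑ ≈ -0.11111
O = 719/9 (O = 80 - ⅑ = 719/9 ≈ 79.889)
-14825/(91*O + 124) = -14825/(91*(719/9) + 124) = -14825/(65429/9 + 124) = -14825/66545/9 = -14825*9/66545 = -26685/13309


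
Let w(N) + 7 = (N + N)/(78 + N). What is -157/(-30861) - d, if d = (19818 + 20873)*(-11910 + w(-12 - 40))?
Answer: 14969973981028/30861 ≈ 4.8508e+8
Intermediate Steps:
w(N) = -7 + 2*N/(78 + N) (w(N) = -7 + (N + N)/(78 + N) = -7 + (2*N)/(78 + N) = -7 + 2*N/(78 + N))
d = -485077411 (d = (19818 + 20873)*(-11910 + (-546 - 5*(-12 - 40))/(78 + (-12 - 40))) = 40691*(-11910 + (-546 - 5*(-52))/(78 - 52)) = 40691*(-11910 + (-546 + 260)/26) = 40691*(-11910 + (1/26)*(-286)) = 40691*(-11910 - 11) = 40691*(-11921) = -485077411)
-157/(-30861) - d = -157/(-30861) - 1*(-485077411) = -157*(-1/30861) + 485077411 = 157/30861 + 485077411 = 14969973981028/30861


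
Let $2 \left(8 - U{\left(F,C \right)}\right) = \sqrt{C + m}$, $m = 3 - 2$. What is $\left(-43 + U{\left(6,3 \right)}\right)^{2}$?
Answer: $1296$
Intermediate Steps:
$m = 1$
$U{\left(F,C \right)} = 8 - \frac{\sqrt{1 + C}}{2}$ ($U{\left(F,C \right)} = 8 - \frac{\sqrt{C + 1}}{2} = 8 - \frac{\sqrt{1 + C}}{2}$)
$\left(-43 + U{\left(6,3 \right)}\right)^{2} = \left(-43 + \left(8 - \frac{\sqrt{1 + 3}}{2}\right)\right)^{2} = \left(-43 + \left(8 - \frac{\sqrt{4}}{2}\right)\right)^{2} = \left(-43 + \left(8 - 1\right)\right)^{2} = \left(-43 + 7\right)^{2} = \left(-36\right)^{2} = 1296$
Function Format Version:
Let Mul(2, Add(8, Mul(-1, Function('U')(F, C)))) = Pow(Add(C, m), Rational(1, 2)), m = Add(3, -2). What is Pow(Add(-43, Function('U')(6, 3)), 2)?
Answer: 1296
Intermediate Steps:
m = 1
Function('U')(F, C) = Add(8, Mul(Rational(-1, 2), Pow(Add(1, C), Rational(1, 2)))) (Function('U')(F, C) = Add(8, Mul(Rational(-1, 2), Pow(Add(C, 1), Rational(1, 2)))) = Add(8, Mul(Rational(-1, 2), Pow(Add(1, C), Rational(1, 2)))))
Pow(Add(-43, Function('U')(6, 3)), 2) = Pow(Add(-43, Add(8, Mul(Rational(-1, 2), Pow(Add(1, 3), Rational(1, 2))))), 2) = Pow(Add(-43, Add(8, Mul(Rational(-1, 2), Pow(4, Rational(1, 2))))), 2) = Pow(Add(-43, Add(8, Mul(Rational(-1, 2), 2))), 2) = Pow(Add(-43, Add(8, -1)), 2) = Pow(Add(-43, 7), 2) = Pow(-36, 2) = 1296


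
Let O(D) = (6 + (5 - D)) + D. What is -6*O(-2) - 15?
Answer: -81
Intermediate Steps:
O(D) = 11 (O(D) = (11 - D) + D = 11)
-6*O(-2) - 15 = -6*11 - 15 = -66 - 15 = -81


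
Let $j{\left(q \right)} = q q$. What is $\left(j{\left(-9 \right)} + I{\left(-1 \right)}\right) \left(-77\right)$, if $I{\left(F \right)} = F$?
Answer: $-6160$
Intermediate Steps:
$j{\left(q \right)} = q^{2}$
$\left(j{\left(-9 \right)} + I{\left(-1 \right)}\right) \left(-77\right) = \left(\left(-9\right)^{2} - 1\right) \left(-77\right) = \left(81 - 1\right) \left(-77\right) = 80 \left(-77\right) = -6160$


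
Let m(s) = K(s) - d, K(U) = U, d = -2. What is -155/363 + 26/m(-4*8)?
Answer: -2348/1815 ≈ -1.2937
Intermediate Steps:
m(s) = 2 + s (m(s) = s - 1*(-2) = s + 2 = 2 + s)
-155/363 + 26/m(-4*8) = -155/363 + 26/(2 - 4*8) = -155*1/363 + 26/(2 - 32) = -155/363 + 26/(-30) = -155/363 + 26*(-1/30) = -155/363 - 13/15 = -2348/1815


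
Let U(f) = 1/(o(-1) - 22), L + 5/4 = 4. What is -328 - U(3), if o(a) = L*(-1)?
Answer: -32468/99 ≈ -327.96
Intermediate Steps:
L = 11/4 (L = -5/4 + 4 = 11/4 ≈ 2.7500)
o(a) = -11/4 (o(a) = (11/4)*(-1) = -11/4)
U(f) = -4/99 (U(f) = 1/(-11/4 - 22) = 1/(-99/4) = -4/99)
-328 - U(3) = -328 - 1*(-4/99) = -328 + 4/99 = -32468/99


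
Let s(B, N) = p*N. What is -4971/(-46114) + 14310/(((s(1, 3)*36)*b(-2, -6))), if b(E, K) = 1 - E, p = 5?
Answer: 618467/69171 ≈ 8.9411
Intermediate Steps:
s(B, N) = 5*N
-4971/(-46114) + 14310/(((s(1, 3)*36)*b(-2, -6))) = -4971/(-46114) + 14310/((((5*3)*36)*(1 - 1*(-2)))) = -4971*(-1/46114) + 14310/(((15*36)*(1 + 2))) = 4971/46114 + 14310/((540*3)) = 4971/46114 + 14310/1620 = 4971/46114 + 14310*(1/1620) = 4971/46114 + 53/6 = 618467/69171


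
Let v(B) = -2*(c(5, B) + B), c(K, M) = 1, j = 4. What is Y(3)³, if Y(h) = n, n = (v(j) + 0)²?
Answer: 1000000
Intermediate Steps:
v(B) = -2 - 2*B (v(B) = -2*(1 + B) = -2 - 2*B)
n = 100 (n = ((-2 - 2*4) + 0)² = ((-2 - 8) + 0)² = (-10 + 0)² = (-10)² = 100)
Y(h) = 100
Y(3)³ = 100³ = 1000000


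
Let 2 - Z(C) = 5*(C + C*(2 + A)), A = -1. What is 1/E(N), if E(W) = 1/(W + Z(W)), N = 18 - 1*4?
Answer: -124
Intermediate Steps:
N = 14 (N = 18 - 4 = 14)
Z(C) = 2 - 10*C (Z(C) = 2 - 5*(C + C*(2 - 1)) = 2 - 5*(C + C*1) = 2 - 5*(C + C) = 2 - 5*2*C = 2 - 10*C)
E(W) = 1/(2 - 9*W) (E(W) = 1/(W + (2 - 10*W)) = 1/(2 - 9*W))
1/E(N) = 1/(-1/(-2 + 9*14)) = 1/(-1/(-2 + 126)) = 1/(-1/124) = -124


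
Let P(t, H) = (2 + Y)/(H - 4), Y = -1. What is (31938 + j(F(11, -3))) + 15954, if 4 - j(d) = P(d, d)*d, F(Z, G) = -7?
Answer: 526849/11 ≈ 47895.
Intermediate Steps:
P(t, H) = 1/(-4 + H) (P(t, H) = (2 - 1)/(H - 4) = 1/(-4 + H))
j(d) = 4 - d/(-4 + d)
(31938 + j(F(11, -3))) + 15954 = (31938 + (-16 + 3*(-7))/(-4 - 7)) + 15954 = (31938 + (-16 - 21)/(-11)) + 15954 = (31938 - 1/11*(-37)) + 15954 = (31938 + 37/11) + 15954 = 351355/11 + 15954 = 526849/11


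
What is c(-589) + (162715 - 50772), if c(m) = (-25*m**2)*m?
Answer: 5108523668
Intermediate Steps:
c(m) = -25*m**3
c(-589) + (162715 - 50772) = -25*(-589)**3 + (162715 - 50772) = -25*(-204336469) + 111943 = 5108411725 + 111943 = 5108523668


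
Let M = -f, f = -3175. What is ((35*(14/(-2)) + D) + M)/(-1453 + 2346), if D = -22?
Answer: 2908/893 ≈ 3.2564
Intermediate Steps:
M = 3175 (M = -1*(-3175) = 3175)
((35*(14/(-2)) + D) + M)/(-1453 + 2346) = ((35*(14/(-2)) - 22) + 3175)/(-1453 + 2346) = ((35*(14*(-1/2)) - 22) + 3175)/893 = ((35*(-7) - 22) + 3175)*(1/893) = ((-245 - 22) + 3175)*(1/893) = (-267 + 3175)*(1/893) = 2908*(1/893) = 2908/893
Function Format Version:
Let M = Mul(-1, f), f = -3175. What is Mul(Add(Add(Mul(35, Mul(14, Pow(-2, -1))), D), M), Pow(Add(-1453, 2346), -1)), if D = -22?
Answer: Rational(2908, 893) ≈ 3.2564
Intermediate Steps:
M = 3175 (M = Mul(-1, -3175) = 3175)
Mul(Add(Add(Mul(35, Mul(14, Pow(-2, -1))), D), M), Pow(Add(-1453, 2346), -1)) = Mul(Add(Add(Mul(35, Mul(14, Pow(-2, -1))), -22), 3175), Pow(Add(-1453, 2346), -1)) = Mul(Add(Add(Mul(35, Mul(14, Rational(-1, 2))), -22), 3175), Pow(893, -1)) = Mul(Add(Add(Mul(35, -7), -22), 3175), Rational(1, 893)) = Mul(Add(Add(-245, -22), 3175), Rational(1, 893)) = Mul(Add(-267, 3175), Rational(1, 893)) = Mul(2908, Rational(1, 893)) = Rational(2908, 893)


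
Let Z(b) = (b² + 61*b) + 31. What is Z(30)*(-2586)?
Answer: -7139946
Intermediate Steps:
Z(b) = 31 + b² + 61*b
Z(30)*(-2586) = (31 + 30² + 61*30)*(-2586) = (31 + 900 + 1830)*(-2586) = 2761*(-2586) = -7139946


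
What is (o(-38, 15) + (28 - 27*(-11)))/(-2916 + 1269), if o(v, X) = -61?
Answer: -88/549 ≈ -0.16029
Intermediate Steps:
(o(-38, 15) + (28 - 27*(-11)))/(-2916 + 1269) = (-61 + (28 - 27*(-11)))/(-2916 + 1269) = (-61 + (28 + 297))/(-1647) = (-61 + 325)*(-1/1647) = 264*(-1/1647) = -88/549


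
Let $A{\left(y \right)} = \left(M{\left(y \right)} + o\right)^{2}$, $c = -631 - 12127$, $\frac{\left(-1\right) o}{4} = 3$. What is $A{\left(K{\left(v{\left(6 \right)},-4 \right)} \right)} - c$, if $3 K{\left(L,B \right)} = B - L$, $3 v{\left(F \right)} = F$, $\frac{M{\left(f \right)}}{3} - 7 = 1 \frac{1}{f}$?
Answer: $\frac{51257}{4} \approx 12814.0$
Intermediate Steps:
$o = -12$ ($o = \left(-4\right) 3 = -12$)
$M{\left(f \right)} = 21 + \frac{3}{f}$ ($M{\left(f \right)} = 21 + 3 \cdot 1 \frac{1}{f} = 21 + \frac{3}{f}$)
$v{\left(F \right)} = \frac{F}{3}$
$K{\left(L,B \right)} = - \frac{L}{3} + \frac{B}{3}$ ($K{\left(L,B \right)} = \frac{B - L}{3} = - \frac{L}{3} + \frac{B}{3}$)
$c = -12758$ ($c = -631 - 12127 = -12758$)
$A{\left(y \right)} = \left(9 + \frac{3}{y}\right)^{2}$ ($A{\left(y \right)} = \left(\left(21 + \frac{3}{y}\right) - 12\right)^{2} = \left(9 + \frac{3}{y}\right)^{2}$)
$A{\left(K{\left(v{\left(6 \right)},-4 \right)} \right)} - c = \frac{9 \left(1 + 3 \left(- \frac{\frac{1}{3} \cdot 6}{3} + \frac{1}{3} \left(-4\right)\right)\right)^{2}}{\left(- \frac{\frac{1}{3} \cdot 6}{3} + \frac{1}{3} \left(-4\right)\right)^{2}} - -12758 = \frac{9 \left(1 + 3 \left(\left(- \frac{1}{3}\right) 2 - \frac{4}{3}\right)\right)^{2}}{\left(\left(- \frac{1}{3}\right) 2 - \frac{4}{3}\right)^{2}} + 12758 = \frac{9 \left(1 + 3 \left(- \frac{2}{3} - \frac{4}{3}\right)\right)^{2}}{\left(- \frac{2}{3} - \frac{4}{3}\right)^{2}} + 12758 = \frac{9 \left(1 + 3 \left(-2\right)\right)^{2}}{4} + 12758 = 9 \cdot \frac{1}{4} \left(1 - 6\right)^{2} + 12758 = 9 \cdot \frac{1}{4} \left(-5\right)^{2} + 12758 = 9 \cdot \frac{1}{4} \cdot 25 + 12758 = \frac{225}{4} + 12758 = \frac{51257}{4}$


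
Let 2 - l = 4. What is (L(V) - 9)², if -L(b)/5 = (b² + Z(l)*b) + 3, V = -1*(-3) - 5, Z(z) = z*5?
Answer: 20736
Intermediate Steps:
l = -2 (l = 2 - 1*4 = 2 - 4 = -2)
Z(z) = 5*z
V = -2 (V = 3 - 5 = -2)
L(b) = -15 - 5*b² + 50*b (L(b) = -5*((b² + (5*(-2))*b) + 3) = -5*((b² - 10*b) + 3) = -5*(3 + b² - 10*b) = -15 - 5*b² + 50*b)
(L(V) - 9)² = ((-15 - 5*(-2)² + 50*(-2)) - 9)² = ((-15 - 5*4 - 100) - 9)² = ((-15 - 20 - 100) - 9)² = (-135 - 9)² = (-144)² = 20736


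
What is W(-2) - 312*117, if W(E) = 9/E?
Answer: -73017/2 ≈ -36509.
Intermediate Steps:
W(-2) - 312*117 = 9/(-2) - 312*117 = 9*(-½) - 36504 = -9/2 - 36504 = -73017/2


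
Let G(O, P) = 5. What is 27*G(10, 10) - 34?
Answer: 101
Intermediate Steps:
27*G(10, 10) - 34 = 27*5 - 34 = 135 - 34 = 101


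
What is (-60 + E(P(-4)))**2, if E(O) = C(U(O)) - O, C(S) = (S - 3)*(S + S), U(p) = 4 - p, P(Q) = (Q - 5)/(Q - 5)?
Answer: 3721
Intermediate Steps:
P(Q) = 1 (P(Q) = (-5 + Q)/(-5 + Q) = 1)
C(S) = 2*S*(-3 + S) (C(S) = (-3 + S)*(2*S) = 2*S*(-3 + S))
E(O) = -O + 2*(1 - O)*(4 - O) (E(O) = 2*(4 - O)*(-3 + (4 - O)) - O = 2*(4 - O)*(1 - O) - O = 2*(1 - O)*(4 - O) - O = -O + 2*(1 - O)*(4 - O))
(-60 + E(P(-4)))**2 = (-60 + (-1*1 + 2*(-1 + 1)*(-4 + 1)))**2 = (-60 + (-1 + 2*0*(-3)))**2 = (-60 + (-1 + 0))**2 = (-60 - 1)**2 = (-61)**2 = 3721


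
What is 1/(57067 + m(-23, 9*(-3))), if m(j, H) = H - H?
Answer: 1/57067 ≈ 1.7523e-5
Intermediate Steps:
m(j, H) = 0
1/(57067 + m(-23, 9*(-3))) = 1/(57067 + 0) = 1/57067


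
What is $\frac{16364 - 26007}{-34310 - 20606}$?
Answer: $\frac{9643}{54916} \approx 0.1756$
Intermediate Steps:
$\frac{16364 - 26007}{-34310 - 20606} = - \frac{9643}{-54916} = \left(-9643\right) \left(- \frac{1}{54916}\right) = \frac{9643}{54916}$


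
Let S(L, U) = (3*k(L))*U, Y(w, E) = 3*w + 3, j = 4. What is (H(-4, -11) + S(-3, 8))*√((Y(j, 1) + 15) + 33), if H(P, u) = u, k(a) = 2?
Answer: 111*√7 ≈ 293.68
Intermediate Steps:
Y(w, E) = 3 + 3*w
S(L, U) = 6*U (S(L, U) = (3*2)*U = 6*U)
(H(-4, -11) + S(-3, 8))*√((Y(j, 1) + 15) + 33) = (-11 + 6*8)*√(((3 + 3*4) + 15) + 33) = (-11 + 48)*√(((3 + 12) + 15) + 33) = 37*√((15 + 15) + 33) = 37*√(30 + 33) = 37*√63 = 37*(3*√7) = 111*√7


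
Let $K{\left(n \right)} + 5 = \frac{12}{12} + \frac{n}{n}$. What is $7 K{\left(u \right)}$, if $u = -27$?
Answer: $-21$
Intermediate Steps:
$K{\left(n \right)} = -3$ ($K{\left(n \right)} = -5 + \left(\frac{12}{12} + \frac{n}{n}\right) = -5 + \left(12 \cdot \frac{1}{12} + 1\right) = -5 + \left(1 + 1\right) = -5 + 2 = -3$)
$7 K{\left(u \right)} = 7 \left(-3\right) = -21$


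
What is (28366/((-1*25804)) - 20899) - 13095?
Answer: -438604771/12902 ≈ -33995.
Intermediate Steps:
(28366/((-1*25804)) - 20899) - 13095 = (28366/(-25804) - 20899) - 13095 = (28366*(-1/25804) - 20899) - 13095 = (-14183/12902 - 20899) - 13095 = -269653081/12902 - 13095 = -438604771/12902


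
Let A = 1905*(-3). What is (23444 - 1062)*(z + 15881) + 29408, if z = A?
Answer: 227564820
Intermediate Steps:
A = -5715
z = -5715
(23444 - 1062)*(z + 15881) + 29408 = (23444 - 1062)*(-5715 + 15881) + 29408 = 22382*10166 + 29408 = 227535412 + 29408 = 227564820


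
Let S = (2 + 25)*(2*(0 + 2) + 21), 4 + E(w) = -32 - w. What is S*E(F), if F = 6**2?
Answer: -48600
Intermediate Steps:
F = 36
E(w) = -36 - w (E(w) = -4 + (-32 - w) = -36 - w)
S = 675 (S = 27*(2*2 + 21) = 27*(4 + 21) = 27*25 = 675)
S*E(F) = 675*(-36 - 1*36) = 675*(-36 - 36) = 675*(-72) = -48600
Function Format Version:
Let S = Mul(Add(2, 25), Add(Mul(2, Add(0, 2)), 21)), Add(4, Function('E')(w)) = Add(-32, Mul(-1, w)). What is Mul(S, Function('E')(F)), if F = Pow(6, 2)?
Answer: -48600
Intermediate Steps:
F = 36
Function('E')(w) = Add(-36, Mul(-1, w)) (Function('E')(w) = Add(-4, Add(-32, Mul(-1, w))) = Add(-36, Mul(-1, w)))
S = 675 (S = Mul(27, Add(Mul(2, 2), 21)) = Mul(27, Add(4, 21)) = Mul(27, 25) = 675)
Mul(S, Function('E')(F)) = Mul(675, Add(-36, Mul(-1, 36))) = Mul(675, Add(-36, -36)) = Mul(675, -72) = -48600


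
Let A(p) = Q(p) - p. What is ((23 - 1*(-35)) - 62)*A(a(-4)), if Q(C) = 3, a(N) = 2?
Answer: -4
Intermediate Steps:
A(p) = 3 - p
((23 - 1*(-35)) - 62)*A(a(-4)) = ((23 - 1*(-35)) - 62)*(3 - 1*2) = ((23 + 35) - 62)*(3 - 2) = (58 - 62)*1 = -4*1 = -4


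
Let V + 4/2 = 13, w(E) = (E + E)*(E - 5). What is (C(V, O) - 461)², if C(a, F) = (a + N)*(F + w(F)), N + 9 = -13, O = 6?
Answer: 434281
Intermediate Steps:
w(E) = 2*E*(-5 + E) (w(E) = (2*E)*(-5 + E) = 2*E*(-5 + E))
V = 11 (V = -2 + 13 = 11)
N = -22 (N = -9 - 13 = -22)
C(a, F) = (-22 + a)*(F + 2*F*(-5 + F)) (C(a, F) = (a - 22)*(F + 2*F*(-5 + F)) = (-22 + a)*(F + 2*F*(-5 + F)))
(C(V, O) - 461)² = (6*(198 + 11 - 44*6 + 2*11*(-5 + 6)) - 461)² = (6*(198 + 11 - 264 + 2*11*1) - 461)² = (6*(198 + 11 - 264 + 22) - 461)² = (6*(-33) - 461)² = (-198 - 461)² = (-659)² = 434281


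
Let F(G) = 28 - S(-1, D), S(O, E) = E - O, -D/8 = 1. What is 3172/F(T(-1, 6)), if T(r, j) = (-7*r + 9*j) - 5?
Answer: 3172/35 ≈ 90.629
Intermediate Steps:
D = -8 (D = -8*1 = -8)
T(r, j) = -5 - 7*r + 9*j
F(G) = 35 (F(G) = 28 - (-8 - 1*(-1)) = 28 - (-8 + 1) = 28 - 1*(-7) = 28 + 7 = 35)
3172/F(T(-1, 6)) = 3172/35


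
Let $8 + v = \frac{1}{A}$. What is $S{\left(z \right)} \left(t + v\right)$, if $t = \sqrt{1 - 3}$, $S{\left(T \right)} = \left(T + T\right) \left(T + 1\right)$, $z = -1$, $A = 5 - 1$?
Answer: $0$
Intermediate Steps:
$A = 4$
$S{\left(T \right)} = 2 T \left(1 + T\right)$
$v = - \frac{31}{4}$ ($v = -8 + \frac{1}{4} = - \frac{31}{4} \approx -7.75$)
$t = i \sqrt{2}$ ($t = \sqrt{-2} = i \sqrt{2} \approx 1.4142 i$)
$S{\left(z \right)} \left(t + v\right) = 2 \left(-1\right) \left(1 - 1\right) \left(i \sqrt{2} - \frac{31}{4}\right) = 2 \left(-1\right) 0 \left(- \frac{31}{4} + i \sqrt{2}\right) = 0 \left(- \frac{31}{4} + i \sqrt{2}\right) = 0$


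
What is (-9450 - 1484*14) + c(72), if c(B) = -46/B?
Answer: -1088159/36 ≈ -30227.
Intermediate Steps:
(-9450 - 1484*14) + c(72) = (-9450 - 1484*14) - 46/72 = (-9450 - 20776) - 46*1/72 = -30226 - 23/36 = -1088159/36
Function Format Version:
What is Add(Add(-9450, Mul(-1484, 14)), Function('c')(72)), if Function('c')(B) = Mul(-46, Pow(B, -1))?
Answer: Rational(-1088159, 36) ≈ -30227.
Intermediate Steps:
Add(Add(-9450, Mul(-1484, 14)), Function('c')(72)) = Add(Add(-9450, Mul(-1484, 14)), Mul(-46, Pow(72, -1))) = Add(Add(-9450, -20776), Mul(-46, Rational(1, 72))) = Add(-30226, Rational(-23, 36)) = Rational(-1088159, 36)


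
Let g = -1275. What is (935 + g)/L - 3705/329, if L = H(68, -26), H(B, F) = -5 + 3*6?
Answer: -160025/4277 ≈ -37.415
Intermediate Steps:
H(B, F) = 13 (H(B, F) = -5 + 18 = 13)
L = 13
(935 + g)/L - 3705/329 = (935 - 1275)/13 - 3705/329 = -340*1/13 - 3705*1/329 = -340/13 - 3705/329 = -160025/4277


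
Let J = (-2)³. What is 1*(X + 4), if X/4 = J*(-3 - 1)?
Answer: 132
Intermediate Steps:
J = -8
X = 128 (X = 4*(-8*(-3 - 1)) = 4*(-8*(-4)) = 4*32 = 128)
1*(X + 4) = 1*(128 + 4) = 1*132 = 132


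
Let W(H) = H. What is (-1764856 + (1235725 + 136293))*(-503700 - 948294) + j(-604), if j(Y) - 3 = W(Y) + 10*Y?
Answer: 570398412331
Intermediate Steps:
j(Y) = 3 + 11*Y (j(Y) = 3 + (Y + 10*Y) = 3 + 11*Y)
(-1764856 + (1235725 + 136293))*(-503700 - 948294) + j(-604) = (-1764856 + (1235725 + 136293))*(-503700 - 948294) + (3 + 11*(-604)) = (-1764856 + 1372018)*(-1451994) + (3 - 6644) = -392838*(-1451994) - 6641 = 570398418972 - 6641 = 570398412331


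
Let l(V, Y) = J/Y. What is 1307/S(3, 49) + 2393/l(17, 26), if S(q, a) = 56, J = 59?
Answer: 3561321/3304 ≈ 1077.9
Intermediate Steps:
l(V, Y) = 59/Y
1307/S(3, 49) + 2393/l(17, 26) = 1307/56 + 2393/((59/26)) = 1307*(1/56) + 2393/((59*(1/26))) = 1307/56 + 2393/(59/26) = 1307/56 + 2393*(26/59) = 1307/56 + 62218/59 = 3561321/3304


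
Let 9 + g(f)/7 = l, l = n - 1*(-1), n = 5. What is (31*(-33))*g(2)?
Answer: 21483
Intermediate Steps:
l = 6 (l = 5 - 1*(-1) = 5 + 1 = 6)
g(f) = -21 (g(f) = -63 + 7*6 = -63 + 42 = -21)
(31*(-33))*g(2) = (31*(-33))*(-21) = -1023*(-21) = 21483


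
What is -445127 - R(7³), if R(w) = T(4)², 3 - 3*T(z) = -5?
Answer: -4006207/9 ≈ -4.4513e+5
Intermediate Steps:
T(z) = 8/3 (T(z) = 1 - ⅓*(-5) = 1 + 5/3 = 8/3)
R(w) = 64/9 (R(w) = (8/3)² = 64/9)
-445127 - R(7³) = -445127 - 1*64/9 = -445127 - 64/9 = -4006207/9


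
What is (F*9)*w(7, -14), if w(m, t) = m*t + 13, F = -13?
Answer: 9945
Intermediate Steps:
w(m, t) = 13 + m*t
(F*9)*w(7, -14) = (-13*9)*(13 + 7*(-14)) = -117*(13 - 98) = -117*(-85) = 9945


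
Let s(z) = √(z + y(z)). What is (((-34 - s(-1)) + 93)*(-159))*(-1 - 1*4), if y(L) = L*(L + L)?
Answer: 46110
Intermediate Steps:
y(L) = 2*L² (y(L) = L*(2*L) = 2*L²)
s(z) = √(z + 2*z²)
(((-34 - s(-1)) + 93)*(-159))*(-1 - 1*4) = (((-34 - √(-(1 + 2*(-1)))) + 93)*(-159))*(-1 - 1*4) = (((-34 - √(-(1 - 2))) + 93)*(-159))*(-1 - 4) = (((-34 - √(-1*(-1))) + 93)*(-159))*(-5) = (((-34 - √1) + 93)*(-159))*(-5) = (((-34 - 1*1) + 93)*(-159))*(-5) = (((-34 - 1) + 93)*(-159))*(-5) = ((-35 + 93)*(-159))*(-5) = (58*(-159))*(-5) = -9222*(-5) = 46110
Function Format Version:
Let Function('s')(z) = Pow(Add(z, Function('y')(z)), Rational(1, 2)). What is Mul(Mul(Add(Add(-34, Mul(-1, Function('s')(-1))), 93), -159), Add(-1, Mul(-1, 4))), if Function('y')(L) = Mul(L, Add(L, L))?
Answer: 46110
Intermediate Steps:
Function('y')(L) = Mul(2, Pow(L, 2)) (Function('y')(L) = Mul(L, Mul(2, L)) = Mul(2, Pow(L, 2)))
Function('s')(z) = Pow(Add(z, Mul(2, Pow(z, 2))), Rational(1, 2))
Mul(Mul(Add(Add(-34, Mul(-1, Function('s')(-1))), 93), -159), Add(-1, Mul(-1, 4))) = Mul(Mul(Add(Add(-34, Mul(-1, Pow(Mul(-1, Add(1, Mul(2, -1))), Rational(1, 2)))), 93), -159), Add(-1, Mul(-1, 4))) = Mul(Mul(Add(Add(-34, Mul(-1, Pow(Mul(-1, Add(1, -2)), Rational(1, 2)))), 93), -159), Add(-1, -4)) = Mul(Mul(Add(Add(-34, Mul(-1, Pow(Mul(-1, -1), Rational(1, 2)))), 93), -159), -5) = Mul(Mul(Add(Add(-34, Mul(-1, Pow(1, Rational(1, 2)))), 93), -159), -5) = Mul(Mul(Add(Add(-34, Mul(-1, 1)), 93), -159), -5) = Mul(Mul(Add(Add(-34, -1), 93), -159), -5) = Mul(Mul(Add(-35, 93), -159), -5) = Mul(Mul(58, -159), -5) = Mul(-9222, -5) = 46110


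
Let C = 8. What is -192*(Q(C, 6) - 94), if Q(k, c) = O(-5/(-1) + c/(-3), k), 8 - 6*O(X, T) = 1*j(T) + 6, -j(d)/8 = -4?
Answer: 19008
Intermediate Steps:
j(d) = 32 (j(d) = -8*(-4) = 32)
O(X, T) = -5 (O(X, T) = 4/3 - (1*32 + 6)/6 = 4/3 - (32 + 6)/6 = 4/3 - ⅙*38 = 4/3 - 19/3 = -5)
Q(k, c) = -5
-192*(Q(C, 6) - 94) = -192*(-5 - 94) = -192*(-99) = 19008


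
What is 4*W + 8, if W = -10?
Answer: -32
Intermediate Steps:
4*W + 8 = 4*(-10) + 8 = -40 + 8 = -32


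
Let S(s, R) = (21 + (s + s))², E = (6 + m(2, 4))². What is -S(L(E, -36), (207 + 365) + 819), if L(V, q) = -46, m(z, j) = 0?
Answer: -5041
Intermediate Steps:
E = 36 (E = (6 + 0)² = 6² = 36)
S(s, R) = (21 + 2*s)²
-S(L(E, -36), (207 + 365) + 819) = -(21 + 2*(-46))² = -(21 - 92)² = -1*(-71)² = -1*5041 = -5041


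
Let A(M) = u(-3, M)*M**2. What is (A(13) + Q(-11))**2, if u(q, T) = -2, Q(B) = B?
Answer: 121801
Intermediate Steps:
A(M) = -2*M**2
(A(13) + Q(-11))**2 = (-2*13**2 - 11)**2 = (-2*169 - 11)**2 = (-338 - 11)**2 = (-349)**2 = 121801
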